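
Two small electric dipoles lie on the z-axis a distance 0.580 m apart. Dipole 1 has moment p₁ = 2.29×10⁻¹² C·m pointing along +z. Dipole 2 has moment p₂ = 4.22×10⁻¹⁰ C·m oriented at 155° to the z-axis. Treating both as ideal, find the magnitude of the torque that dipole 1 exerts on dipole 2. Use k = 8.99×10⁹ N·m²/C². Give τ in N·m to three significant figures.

The second dipole sits on the axis of the first, so the field there is axial: E₁ = 2kp₁/r³ along +z.
E₁ = 2(8.99×10⁹)(2.29×10⁻¹²)/(0.580)³ = 0.2110 N/C.
Torque on the second dipole: τ = p₂ E₁ sinθ.
τ = (4.22×10⁻¹⁰)(0.2110)·sin155° = 3.764×10⁻¹¹ N·m.

τ ≈ 3.76×10⁻¹¹ N·m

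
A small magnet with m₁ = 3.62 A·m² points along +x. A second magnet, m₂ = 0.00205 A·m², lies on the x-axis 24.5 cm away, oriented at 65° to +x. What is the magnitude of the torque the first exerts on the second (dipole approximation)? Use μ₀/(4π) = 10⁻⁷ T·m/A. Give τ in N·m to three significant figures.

Dipole B is on the axis of dipole A, so B₁ there is axial: B₁ = (μ₀/4π)·2m₁/r³ along +x.
B₁ = 2(10⁻⁷)(3.62)/(0.245)³ = 4.923×10⁻⁵ T.
τ = m₂ B₁ sinθ.
τ = (0.00205)(4.923×10⁻⁵)·sin65° = 9.147×10⁻⁸ N·m.

τ ≈ 9.15×10⁻⁸ N·m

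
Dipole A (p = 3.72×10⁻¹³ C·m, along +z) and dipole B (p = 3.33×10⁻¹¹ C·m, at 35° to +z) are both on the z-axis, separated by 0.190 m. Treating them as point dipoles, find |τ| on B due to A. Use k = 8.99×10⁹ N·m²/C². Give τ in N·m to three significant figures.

τ ≈ 1.86×10⁻¹¹ N·m

The second dipole sits on the axis of the first, so the field there is axial: E₁ = 2kp₁/r³ along +z.
E₁ = 2(8.99×10⁹)(3.72×10⁻¹³)/(0.190)³ = 0.9752 N/C.
Torque on the second dipole: τ = p₂ E₁ sinθ.
τ = (3.33×10⁻¹¹)(0.9752)·sin35° = 1.863×10⁻¹¹ N·m.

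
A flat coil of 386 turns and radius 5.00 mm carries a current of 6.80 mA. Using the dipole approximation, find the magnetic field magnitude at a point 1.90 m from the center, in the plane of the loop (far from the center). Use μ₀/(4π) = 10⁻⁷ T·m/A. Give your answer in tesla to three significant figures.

m = NIA = NIπa² = 386·(0.00680)·π·(0.00500)² = 2.062×10⁻⁴ A·m².
In the equatorial plane B = (μ₀/4π)·m/r³ (half the axial value).
B = (10⁻⁷)·(2.062×10⁻⁴) / (1.90)³ = 3.006×10⁻¹² T.

B ≈ 3.01×10⁻¹² T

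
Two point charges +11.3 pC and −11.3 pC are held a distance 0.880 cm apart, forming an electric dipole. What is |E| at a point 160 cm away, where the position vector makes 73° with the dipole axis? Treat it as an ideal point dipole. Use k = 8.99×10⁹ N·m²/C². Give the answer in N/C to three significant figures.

Dipole moment p = qd = (1.13×10⁻¹¹ C)(0.00880 m) = 9.944×10⁻¹⁴ C·m.
At angle θ the dipole field magnitude is E = (kp/r³)·√(1 + 3cos²θ).
kp/r³ = (8.99×10⁹)(9.944×10⁻¹⁴) / (1.60)³ = 2.183×10⁻⁴ N/C.
√(1 + 3cos²73°) = √(1 + 3·0.0855) = √1.2564 ≈ 1.1209.
E ≈ 2.183×10⁻⁴ × 1.121 = 2.446×10⁻⁴ N/C.

E ≈ 2.45×10⁻⁴ N/C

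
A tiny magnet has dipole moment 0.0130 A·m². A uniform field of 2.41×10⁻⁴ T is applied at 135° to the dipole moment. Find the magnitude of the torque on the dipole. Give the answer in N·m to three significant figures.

Torque on a magnetic dipole: τ = mB sinθ.
τ = (0.0130)(2.41×10⁻⁴)·sin135° = 2.215×10⁻⁶ N·m.

τ ≈ 2.22×10⁻⁶ N·m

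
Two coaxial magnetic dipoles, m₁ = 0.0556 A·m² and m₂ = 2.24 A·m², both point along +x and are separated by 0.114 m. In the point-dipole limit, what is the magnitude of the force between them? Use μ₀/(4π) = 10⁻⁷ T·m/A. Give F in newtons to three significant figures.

F ≈ 4.42×10⁻⁴ N

On-axis B of dipole 1: B = (μ₀/4π)·2m₁/r³. Force on dipole 2: F = m₂·dB/dr.
dB/dr = −(μ₀/4π)·6m₁/r⁴, so |F| = (μ₀/4π)·6m₁m₂/r⁴.
F = 6(10⁻⁷)(0.0556)(2.24)/(0.114)⁴ = 4.424×10⁻⁴ N.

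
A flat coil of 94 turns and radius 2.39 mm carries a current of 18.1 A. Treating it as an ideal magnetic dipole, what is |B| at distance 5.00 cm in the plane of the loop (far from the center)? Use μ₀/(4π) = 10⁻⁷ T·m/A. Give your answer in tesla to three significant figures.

B ≈ 2.44×10⁻⁵ T

m = NIA = NIπa² = 94·(18.1)·π·(0.00239)² = 0.03053 A·m².
In the equatorial plane B = (μ₀/4π)·m/r³ (half the axial value).
B = (10⁻⁷)·(0.03053) / (0.0500)³ = 2.442×10⁻⁵ T.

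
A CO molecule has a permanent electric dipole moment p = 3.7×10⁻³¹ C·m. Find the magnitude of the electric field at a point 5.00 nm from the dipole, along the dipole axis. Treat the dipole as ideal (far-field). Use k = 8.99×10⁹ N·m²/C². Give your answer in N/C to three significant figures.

On the dipole axis E = 2kp/r³.
E = 2·(8.99×10⁹)(3.70×10⁻³¹) / (5.00×10⁻⁹)³ = 5.322×10⁴ N/C.

E ≈ 5.32×10⁴ N/C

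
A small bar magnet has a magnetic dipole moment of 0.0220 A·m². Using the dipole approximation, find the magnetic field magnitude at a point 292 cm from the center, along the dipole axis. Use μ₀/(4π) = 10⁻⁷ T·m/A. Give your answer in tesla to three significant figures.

On axis B = (μ₀/4π)·2m/r³.
B = 2·(10⁻⁷)·(0.0220) / (2.92)³ = 1.767×10⁻¹⁰ T.

B ≈ 1.77×10⁻¹⁰ T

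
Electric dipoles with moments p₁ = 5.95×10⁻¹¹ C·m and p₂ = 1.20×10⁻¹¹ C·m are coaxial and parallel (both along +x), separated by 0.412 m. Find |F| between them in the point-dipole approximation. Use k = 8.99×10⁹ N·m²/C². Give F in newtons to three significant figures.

On-axis field of dipole 1 at distance r: E = 2kp₁/r³. Force on dipole 2 is F = p₂·dE/dr (gradient along axis).
dE/dr = −6kp₁/r⁴, so |F| = 6kp₁p₂/r⁴ (attractive for aligned moments).
F = 6(8.99×10⁹)(5.95×10⁻¹¹)(1.20×10⁻¹¹)/(0.412)⁴ = 1.337×10⁻⁹ N.

F ≈ 1.34×10⁻⁹ N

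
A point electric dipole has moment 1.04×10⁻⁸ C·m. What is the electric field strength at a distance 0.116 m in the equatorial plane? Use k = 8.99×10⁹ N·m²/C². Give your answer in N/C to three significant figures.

On the perpendicular bisector E = kp/r³ (half the axial value at the same distance).
E = (8.99×10⁹)(1.04×10⁻⁸) / (0.116)³ = 5.990×10⁴ N/C.

E ≈ 5.99×10⁴ N/C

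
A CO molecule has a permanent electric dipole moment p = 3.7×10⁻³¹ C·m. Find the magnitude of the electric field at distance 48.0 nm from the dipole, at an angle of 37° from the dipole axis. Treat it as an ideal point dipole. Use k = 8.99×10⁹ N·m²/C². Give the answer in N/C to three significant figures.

E ≈ 51.3 N/C

At angle θ the dipole field magnitude is E = (kp/r³)·√(1 + 3cos²θ).
kp/r³ = (8.99×10⁹)(3.70×10⁻³¹) / (4.80×10⁻⁸)³ = 30.08 N/C.
√(1 + 3cos²37°) = √(1 + 3·0.6378) = √2.9135 ≈ 1.7069.
E ≈ 30.08 × 1.707 = 51.34 N/C.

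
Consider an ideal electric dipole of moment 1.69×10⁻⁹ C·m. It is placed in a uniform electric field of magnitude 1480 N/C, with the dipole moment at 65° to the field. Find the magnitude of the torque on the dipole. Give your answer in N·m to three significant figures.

Torque on an electric dipole: τ = pE sinθ.
τ = (1.69×10⁻⁹)(1480)·sin65° = 2.267×10⁻⁶ N·m.

τ ≈ 2.27×10⁻⁶ N·m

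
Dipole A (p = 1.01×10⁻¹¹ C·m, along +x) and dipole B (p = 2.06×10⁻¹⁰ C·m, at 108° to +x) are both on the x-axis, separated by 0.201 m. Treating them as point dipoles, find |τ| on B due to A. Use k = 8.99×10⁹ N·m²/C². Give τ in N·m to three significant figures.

The second dipole sits on the axis of the first, so the field there is axial: E₁ = 2kp₁/r³ along +x.
E₁ = 2(8.99×10⁹)(1.01×10⁻¹¹)/(0.201)³ = 22.36 N/C.
Torque on the second dipole: τ = p₂ E₁ sinθ.
τ = (2.06×10⁻¹⁰)(22.36)·sin108° = 4.381×10⁻⁹ N·m.

τ ≈ 4.38×10⁻⁹ N·m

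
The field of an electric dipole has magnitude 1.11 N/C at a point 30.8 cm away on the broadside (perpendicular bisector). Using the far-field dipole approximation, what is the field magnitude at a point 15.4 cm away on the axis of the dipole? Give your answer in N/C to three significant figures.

Dipole fields scale as 1/r³ in the far field.
The axial field is twice the equatorial field at the same r, so the geometry factor is 2/1.
E₂ = E₁ · (2/1) · (r₁/r₂)³ = 1.11 · 2 · (30.8/15.4)³.
(r₁/r₂)³ = (2)³ = 8.
E₂ ≈ 17.76 N/C.

E ≈ 17.8 N/C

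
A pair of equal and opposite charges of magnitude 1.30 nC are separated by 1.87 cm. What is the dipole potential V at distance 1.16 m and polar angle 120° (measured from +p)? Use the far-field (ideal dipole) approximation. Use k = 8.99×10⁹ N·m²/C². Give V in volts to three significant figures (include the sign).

Dipole moment p = qd = (1.30×10⁻⁹ C)(0.0187 m) = 2.431×10⁻¹¹ C·m.
The dipole potential is V = kp cosθ / r².
V = (8.99×10⁹)(2.431×10⁻¹¹)·cos120° / (1.16)² = -0.08121 V.

V ≈ -0.0812 V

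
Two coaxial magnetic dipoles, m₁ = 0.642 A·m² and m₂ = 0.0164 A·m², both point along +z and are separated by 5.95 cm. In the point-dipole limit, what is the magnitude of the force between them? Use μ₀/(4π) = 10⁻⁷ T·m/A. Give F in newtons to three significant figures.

On-axis B of dipole 1: B = (μ₀/4π)·2m₁/r³. Force on dipole 2: F = m₂·dB/dr.
dB/dr = −(μ₀/4π)·6m₁/r⁴, so |F| = (μ₀/4π)·6m₁m₂/r⁴.
F = 6(10⁻⁷)(0.642)(0.0164)/(0.0595)⁴ = 5.040×10⁻⁴ N.

F ≈ 5.04×10⁻⁴ N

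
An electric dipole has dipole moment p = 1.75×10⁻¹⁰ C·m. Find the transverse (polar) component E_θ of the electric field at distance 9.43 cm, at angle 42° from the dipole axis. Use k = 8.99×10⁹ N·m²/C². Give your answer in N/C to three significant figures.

For a dipole, E_θ = (kp sinθ)/r³.
kp/r³ = (8.99×10⁹)(1.75×10⁻¹⁰)/(0.0943)³ = 1876 N/C.
E_θ = 1876·sin42° = 1255 N/C.

E_θ ≈ 1260 N/C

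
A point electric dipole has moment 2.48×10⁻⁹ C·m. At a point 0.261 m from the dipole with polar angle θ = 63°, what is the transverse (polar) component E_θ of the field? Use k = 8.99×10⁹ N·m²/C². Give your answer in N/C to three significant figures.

E_θ ≈ 1120 N/C

For a dipole, E_θ = (kp sinθ)/r³.
kp/r³ = (8.99×10⁹)(2.48×10⁻⁹)/(0.261)³ = 1254 N/C.
E_θ = 1254·sin63° = 1117 N/C.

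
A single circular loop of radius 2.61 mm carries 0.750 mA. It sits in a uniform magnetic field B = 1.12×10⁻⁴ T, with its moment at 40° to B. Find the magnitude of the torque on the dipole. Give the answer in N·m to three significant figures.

τ ≈ 1.16×10⁻¹² N·m

Magnetic moment m = IA = Iπa² = (7.50×10⁻⁴)·π·(0.00261)² = 1.605×10⁻⁸ A·m².
Torque on a magnetic dipole: τ = mB sinθ.
τ = (1.605×10⁻⁸)(1.12×10⁻⁴)·sin40° = 1.155×10⁻¹² N·m.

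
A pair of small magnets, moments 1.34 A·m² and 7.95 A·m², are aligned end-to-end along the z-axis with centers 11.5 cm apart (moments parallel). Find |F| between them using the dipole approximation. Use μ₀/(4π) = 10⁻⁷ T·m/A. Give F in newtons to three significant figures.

On-axis B of dipole 1: B = (μ₀/4π)·2m₁/r³. Force on dipole 2: F = m₂·dB/dr.
dB/dr = −(μ₀/4π)·6m₁/r⁴, so |F| = (μ₀/4π)·6m₁m₂/r⁴.
F = 6(10⁻⁷)(1.34)(7.95)/(0.115)⁴ = 0.03655 N.

F ≈ 0.0365 N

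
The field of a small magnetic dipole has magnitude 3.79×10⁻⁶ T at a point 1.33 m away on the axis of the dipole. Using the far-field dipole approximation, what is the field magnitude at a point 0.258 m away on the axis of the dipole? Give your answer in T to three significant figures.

Dipole fields scale as 1/r³ in the far field; the geometry is the same at both points.
B₂ = B₁ · (r₁/r₂)³ = 3.79×10⁻⁶ · (1.33/0.258)³.
(r₁/r₂)³ = (5.155)³ = 137.
B₂ ≈ 5.192×10⁻⁴ T.

B ≈ 5.19×10⁻⁴ T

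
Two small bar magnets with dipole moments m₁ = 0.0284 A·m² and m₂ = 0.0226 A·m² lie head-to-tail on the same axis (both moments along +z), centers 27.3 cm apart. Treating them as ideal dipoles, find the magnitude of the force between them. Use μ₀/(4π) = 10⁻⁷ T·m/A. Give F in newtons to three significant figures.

On-axis B of dipole 1: B = (μ₀/4π)·2m₁/r³. Force on dipole 2: F = m₂·dB/dr.
dB/dr = −(μ₀/4π)·6m₁/r⁴, so |F| = (μ₀/4π)·6m₁m₂/r⁴.
F = 6(10⁻⁷)(0.0284)(0.0226)/(0.273)⁴ = 6.933×10⁻⁸ N.

F ≈ 6.93×10⁻⁸ N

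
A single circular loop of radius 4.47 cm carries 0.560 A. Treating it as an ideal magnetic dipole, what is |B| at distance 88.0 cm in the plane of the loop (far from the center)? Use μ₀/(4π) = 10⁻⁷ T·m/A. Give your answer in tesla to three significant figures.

Magnetic moment m = IA = Iπa² = (0.560)·π·(0.0447)² = 0.003515 A·m².
In the equatorial plane B = (μ₀/4π)·m/r³ (half the axial value).
B = (10⁻⁷)·(0.003515) / (0.880)³ = 5.158×10⁻¹⁰ T.

B ≈ 5.16×10⁻¹⁰ T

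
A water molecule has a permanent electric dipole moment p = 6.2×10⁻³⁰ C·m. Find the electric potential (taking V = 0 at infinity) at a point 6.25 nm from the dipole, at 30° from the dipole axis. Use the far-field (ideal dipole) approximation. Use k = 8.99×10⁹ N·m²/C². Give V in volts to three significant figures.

V ≈ 0.00124 V

The dipole potential is V = kp cosθ / r².
V = (8.99×10⁹)(6.20×10⁻³⁰)·cos30° / (6.25×10⁻⁹)² = 0.001236 V.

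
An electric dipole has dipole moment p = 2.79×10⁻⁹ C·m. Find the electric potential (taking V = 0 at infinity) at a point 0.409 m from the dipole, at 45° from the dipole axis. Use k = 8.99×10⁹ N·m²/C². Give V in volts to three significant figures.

The dipole potential is V = kp cosθ / r².
V = (8.99×10⁹)(2.79×10⁻⁹)·cos45° / (0.409)² = 106.0 V.

V ≈ 106 V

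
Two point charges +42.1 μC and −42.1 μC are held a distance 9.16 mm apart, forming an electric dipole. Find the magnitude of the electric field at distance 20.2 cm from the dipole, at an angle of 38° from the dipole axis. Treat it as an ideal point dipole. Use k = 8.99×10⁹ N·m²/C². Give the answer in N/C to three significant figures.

E ≈ 7.12×10⁵ N/C

Dipole moment p = qd = (4.21×10⁻⁵ C)(0.00916 m) = 3.856×10⁻⁷ C·m.
At angle θ the dipole field magnitude is E = (kp/r³)·√(1 + 3cos²θ).
kp/r³ = (8.99×10⁹)(3.856×10⁻⁷) / (0.202)³ = 4.206×10⁵ N/C.
√(1 + 3cos²38°) = √(1 + 3·0.6210) = √2.8629 ≈ 1.6920.
E ≈ 4.206×10⁵ × 1.692 = 7.116×10⁵ N/C.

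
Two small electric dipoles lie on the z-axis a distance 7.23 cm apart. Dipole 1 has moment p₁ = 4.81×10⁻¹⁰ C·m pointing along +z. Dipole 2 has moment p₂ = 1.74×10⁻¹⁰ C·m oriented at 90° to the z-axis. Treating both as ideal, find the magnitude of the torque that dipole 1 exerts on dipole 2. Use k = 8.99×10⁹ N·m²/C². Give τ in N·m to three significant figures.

τ ≈ 3.98×10⁻⁶ N·m

The second dipole sits on the axis of the first, so the field there is axial: E₁ = 2kp₁/r³ along +z.
E₁ = 2(8.99×10⁹)(4.81×10⁻¹⁰)/(0.0723)³ = 2.288×10⁴ N/C.
Torque on the second dipole: τ = p₂ E₁ sinθ.
τ = (1.74×10⁻¹⁰)(2.288×10⁴)·sin90° = 3.982×10⁻⁶ N·m.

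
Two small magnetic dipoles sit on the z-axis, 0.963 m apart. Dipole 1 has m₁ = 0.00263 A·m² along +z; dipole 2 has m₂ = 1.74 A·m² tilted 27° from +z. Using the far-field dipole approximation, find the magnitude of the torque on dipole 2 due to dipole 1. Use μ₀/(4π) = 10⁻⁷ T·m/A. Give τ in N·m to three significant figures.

Dipole B is on the axis of dipole A, so B₁ there is axial: B₁ = (μ₀/4π)·2m₁/r³ along +z.
B₁ = 2(10⁻⁷)(0.00263)/(0.963)³ = 5.890×10⁻¹⁰ T.
τ = m₂ B₁ sinθ.
τ = (1.74)(5.890×10⁻¹⁰)·sin27° = 4.653×10⁻¹⁰ N·m.

τ ≈ 4.65×10⁻¹⁰ N·m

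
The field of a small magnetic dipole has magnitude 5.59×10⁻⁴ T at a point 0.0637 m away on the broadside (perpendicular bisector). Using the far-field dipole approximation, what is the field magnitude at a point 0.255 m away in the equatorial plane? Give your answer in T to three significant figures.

Dipole fields scale as 1/r³ in the far field; the geometry is the same at both points.
B₂ = B₁ · (r₁/r₂)³ = 5.59×10⁻⁴ · (0.0637/0.255)³.
(r₁/r₂)³ = (0.2498)³ = 0.01559.
B₂ ≈ 8.714×10⁻⁶ T.

B ≈ 8.71×10⁻⁶ T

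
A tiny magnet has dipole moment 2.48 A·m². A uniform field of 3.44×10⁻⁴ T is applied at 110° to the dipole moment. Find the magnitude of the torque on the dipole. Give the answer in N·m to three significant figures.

τ ≈ 8.02×10⁻⁴ N·m

Torque on a magnetic dipole: τ = mB sinθ.
τ = (2.48)(3.44×10⁻⁴)·sin110° = 8.017×10⁻⁴ N·m.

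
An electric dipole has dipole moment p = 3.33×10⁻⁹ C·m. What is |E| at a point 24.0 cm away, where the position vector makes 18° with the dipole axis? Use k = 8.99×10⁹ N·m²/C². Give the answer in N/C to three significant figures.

At angle θ the dipole field magnitude is E = (kp/r³)·√(1 + 3cos²θ).
kp/r³ = (8.99×10⁹)(3.33×10⁻⁹) / (0.240)³ = 2166 N/C.
√(1 + 3cos²18°) = √(1 + 3·0.9045) = √3.7135 ≈ 1.9271.
E ≈ 2166 × 1.927 = 4173 N/C.

E ≈ 4170 N/C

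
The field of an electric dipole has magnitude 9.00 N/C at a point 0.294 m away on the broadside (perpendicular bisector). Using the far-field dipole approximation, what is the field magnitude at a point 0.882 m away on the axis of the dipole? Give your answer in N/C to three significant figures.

Dipole fields scale as 1/r³ in the far field.
The axial field is twice the equatorial field at the same r, so the geometry factor is 2/1.
E₂ = E₁ · (2/1) · (r₁/r₂)³ = 9.00 · 2 · (0.294/0.882)³.
(r₁/r₂)³ = (0.3333)³ = 0.03704.
E₂ ≈ 0.6667 N/C.

E ≈ 0.667 N/C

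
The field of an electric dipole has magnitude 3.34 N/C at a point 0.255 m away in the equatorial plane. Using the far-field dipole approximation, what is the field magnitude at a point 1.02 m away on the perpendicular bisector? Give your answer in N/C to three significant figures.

E ≈ 0.0522 N/C

Dipole fields scale as 1/r³ in the far field; the geometry is the same at both points.
E₂ = E₁ · (r₁/r₂)³ = 3.34 · (0.255/1.02)³.
(r₁/r₂)³ = (0.25)³ = 0.01562.
E₂ ≈ 0.05219 N/C.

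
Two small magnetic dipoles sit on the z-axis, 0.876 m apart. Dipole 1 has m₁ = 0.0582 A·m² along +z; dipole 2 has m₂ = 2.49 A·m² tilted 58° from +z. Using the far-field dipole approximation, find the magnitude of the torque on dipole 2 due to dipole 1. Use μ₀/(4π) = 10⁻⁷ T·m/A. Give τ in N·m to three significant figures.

Dipole B is on the axis of dipole A, so B₁ there is axial: B₁ = (μ₀/4π)·2m₁/r³ along +z.
B₁ = 2(10⁻⁷)(0.0582)/(0.876)³ = 1.732×10⁻⁸ T.
τ = m₂ B₁ sinθ.
τ = (2.49)(1.732×10⁻⁸)·sin58° = 3.656×10⁻⁸ N·m.

τ ≈ 3.66×10⁻⁸ N·m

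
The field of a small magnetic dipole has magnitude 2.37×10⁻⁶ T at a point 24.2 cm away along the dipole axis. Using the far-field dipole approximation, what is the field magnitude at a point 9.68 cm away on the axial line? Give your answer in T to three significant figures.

B ≈ 3.70×10⁻⁵ T

Dipole fields scale as 1/r³ in the far field; the geometry is the same at both points.
B₂ = B₁ · (r₁/r₂)³ = 2.37×10⁻⁶ · (24.2/9.68)³.
(r₁/r₂)³ = (2.5)³ = 15.62.
B₂ ≈ 3.703×10⁻⁵ T.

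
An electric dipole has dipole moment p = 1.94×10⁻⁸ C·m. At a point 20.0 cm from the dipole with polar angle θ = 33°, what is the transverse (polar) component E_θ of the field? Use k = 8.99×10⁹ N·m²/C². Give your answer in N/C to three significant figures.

E_θ ≈ 1.19×10⁴ N/C

For a dipole, E_θ = (kp sinθ)/r³.
kp/r³ = (8.99×10⁹)(1.94×10⁻⁸)/(0.200)³ = 2.180×10⁴ N/C.
E_θ = 2.180×10⁴·sin33° = 1.187×10⁴ N/C.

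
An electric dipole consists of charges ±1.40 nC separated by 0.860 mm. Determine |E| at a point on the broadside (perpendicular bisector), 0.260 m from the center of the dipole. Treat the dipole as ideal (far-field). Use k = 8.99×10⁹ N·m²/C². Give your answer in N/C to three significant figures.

Dipole moment p = qd = (1.40×10⁻⁹ C)(8.60×10⁻⁴ m) = 1.204×10⁻¹² C·m.
In the equatorial plane E = kp/r³.
E = (8.99×10⁹)(1.204×10⁻¹²) / (0.260)³ = 0.6158 N/C.

E ≈ 0.616 N/C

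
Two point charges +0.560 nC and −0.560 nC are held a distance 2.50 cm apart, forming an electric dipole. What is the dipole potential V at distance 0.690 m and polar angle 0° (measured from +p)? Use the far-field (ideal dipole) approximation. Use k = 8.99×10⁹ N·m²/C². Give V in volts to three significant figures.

V ≈ 0.264 V

Dipole moment p = qd = (5.60×10⁻¹⁰ C)(0.0250 m) = 1.40×10⁻¹¹ C·m.
The dipole potential is V = kp cosθ / r².
V = (8.99×10⁹)(1.40×10⁻¹¹)·cos0° / (0.690)² = 0.2644 V.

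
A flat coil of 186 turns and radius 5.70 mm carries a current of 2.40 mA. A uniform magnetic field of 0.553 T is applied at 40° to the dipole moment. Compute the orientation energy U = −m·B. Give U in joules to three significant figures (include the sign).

U ≈ -1.93×10⁻⁵ J

m = NIA = NIπa² = 186·(0.00240)·π·(0.00570)² = 4.556×10⁻⁵ A·m².
U = −m·B = −mB cosθ.
U = −(4.556×10⁻⁵)(0.553)·cos40° = -1.930×10⁻⁵ J.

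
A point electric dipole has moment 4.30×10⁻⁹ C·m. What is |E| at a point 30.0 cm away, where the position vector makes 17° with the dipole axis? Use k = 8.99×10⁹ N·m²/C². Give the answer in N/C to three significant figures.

At angle θ the dipole field magnitude is E = (kp/r³)·√(1 + 3cos²θ).
kp/r³ = (8.99×10⁹)(4.30×10⁻⁹) / (0.300)³ = 1432 N/C.
√(1 + 3cos²17°) = √(1 + 3·0.9145) = √3.7436 ≈ 1.9348.
E ≈ 1432 × 1.935 = 2770 N/C.

E ≈ 2770 N/C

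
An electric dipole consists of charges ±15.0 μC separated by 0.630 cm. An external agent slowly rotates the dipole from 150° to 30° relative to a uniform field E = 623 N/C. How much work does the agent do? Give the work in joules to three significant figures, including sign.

W ≈ -1.02×10⁻⁴ J

Dipole moment p = qd = (1.50×10⁻⁵ C)(0.00630 m) = 9.45×10⁻⁸ C·m.
W_ext = ΔU = U(θ₂) − U(θ₁) = −pE cosθ₂ − (−pE cosθ₁) = pE(cosθ₁ − cosθ₂).
W = (9.45×10⁻⁸)(623)·(cos150° − cos30°) = (5.887×10⁻⁵)·(-1.7321) = -1.020×10⁻⁴ J.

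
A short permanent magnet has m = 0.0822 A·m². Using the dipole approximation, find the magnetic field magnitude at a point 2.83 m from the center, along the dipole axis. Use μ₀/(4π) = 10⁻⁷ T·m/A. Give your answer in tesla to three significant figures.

B ≈ 7.25×10⁻¹⁰ T

On axis B = (μ₀/4π)·2m/r³.
B = 2·(10⁻⁷)·(0.0822) / (2.83)³ = 7.253×10⁻¹⁰ T.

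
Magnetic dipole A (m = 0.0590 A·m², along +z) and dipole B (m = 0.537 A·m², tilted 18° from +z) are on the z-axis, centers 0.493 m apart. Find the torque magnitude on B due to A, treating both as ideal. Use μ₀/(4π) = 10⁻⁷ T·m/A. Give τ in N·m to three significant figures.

τ ≈ 1.63×10⁻⁸ N·m

Dipole B is on the axis of dipole A, so B₁ there is axial: B₁ = (μ₀/4π)·2m₁/r³ along +z.
B₁ = 2(10⁻⁷)(0.0590)/(0.493)³ = 9.848×10⁻⁸ T.
τ = m₂ B₁ sinθ.
τ = (0.537)(9.848×10⁻⁸)·sin18° = 1.634×10⁻⁸ N·m.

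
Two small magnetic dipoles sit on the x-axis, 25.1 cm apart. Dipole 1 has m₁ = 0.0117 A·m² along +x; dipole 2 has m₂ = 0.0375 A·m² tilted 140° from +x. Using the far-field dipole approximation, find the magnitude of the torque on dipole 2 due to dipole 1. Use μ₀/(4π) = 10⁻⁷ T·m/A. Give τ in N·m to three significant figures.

Dipole B is on the axis of dipole A, so B₁ there is axial: B₁ = (μ₀/4π)·2m₁/r³ along +x.
B₁ = 2(10⁻⁷)(0.0117)/(0.251)³ = 1.480×10⁻⁷ T.
τ = m₂ B₁ sinθ.
τ = (0.0375)(1.480×10⁻⁷)·sin140° = 3.567×10⁻⁹ N·m.

τ ≈ 3.57×10⁻⁹ N·m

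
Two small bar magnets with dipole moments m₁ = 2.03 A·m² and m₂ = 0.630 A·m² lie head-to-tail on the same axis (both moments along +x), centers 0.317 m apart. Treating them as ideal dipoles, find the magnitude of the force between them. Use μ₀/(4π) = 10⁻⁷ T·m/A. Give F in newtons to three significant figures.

F ≈ 7.60×10⁻⁵ N

On-axis B of dipole 1: B = (μ₀/4π)·2m₁/r³. Force on dipole 2: F = m₂·dB/dr.
dB/dr = −(μ₀/4π)·6m₁/r⁴, so |F| = (μ₀/4π)·6m₁m₂/r⁴.
F = 6(10⁻⁷)(2.03)(0.630)/(0.317)⁴ = 7.599×10⁻⁵ N.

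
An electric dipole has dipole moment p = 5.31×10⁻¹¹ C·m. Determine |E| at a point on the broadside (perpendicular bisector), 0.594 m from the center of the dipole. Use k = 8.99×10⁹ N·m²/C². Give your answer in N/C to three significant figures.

On the perpendicular bisector E = kp/r³ (half the axial value at the same distance).
E = (8.99×10⁹)(5.31×10⁻¹¹) / (0.594)³ = 2.278 N/C.

E ≈ 2.28 N/C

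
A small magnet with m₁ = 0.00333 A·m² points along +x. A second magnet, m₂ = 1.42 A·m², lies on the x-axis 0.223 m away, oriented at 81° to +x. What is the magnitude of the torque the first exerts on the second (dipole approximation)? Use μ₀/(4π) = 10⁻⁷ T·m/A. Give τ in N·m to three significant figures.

Dipole B is on the axis of dipole A, so B₁ there is axial: B₁ = (μ₀/4π)·2m₁/r³ along +x.
B₁ = 2(10⁻⁷)(0.00333)/(0.223)³ = 6.006×10⁻⁸ T.
τ = m₂ B₁ sinθ.
τ = (1.42)(6.006×10⁻⁸)·sin81° = 8.423×10⁻⁸ N·m.

τ ≈ 8.42×10⁻⁸ N·m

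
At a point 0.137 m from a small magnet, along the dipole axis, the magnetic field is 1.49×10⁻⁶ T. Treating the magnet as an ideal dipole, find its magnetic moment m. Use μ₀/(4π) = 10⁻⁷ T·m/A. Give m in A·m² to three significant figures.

m ≈ 0.0192 A·m²

On axis B = (μ₀/4π)·2m/r³, so m = Br³·4π/(μ₀·2).
m = (1.49×10⁻⁶)·(0.137)³ / (2·10⁻⁷) = 0.01916 A·m².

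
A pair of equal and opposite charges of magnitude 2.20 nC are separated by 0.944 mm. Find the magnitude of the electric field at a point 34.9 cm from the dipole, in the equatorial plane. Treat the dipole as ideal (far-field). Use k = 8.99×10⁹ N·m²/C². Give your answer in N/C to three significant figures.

Dipole moment p = qd = (2.20×10⁻⁹ C)(9.44×10⁻⁴ m) = 2.077×10⁻¹² C·m.
In the equatorial plane E = kp/r³.
E = (8.99×10⁹)(2.077×10⁻¹²) / (0.349)³ = 0.4393 N/C.

E ≈ 0.439 N/C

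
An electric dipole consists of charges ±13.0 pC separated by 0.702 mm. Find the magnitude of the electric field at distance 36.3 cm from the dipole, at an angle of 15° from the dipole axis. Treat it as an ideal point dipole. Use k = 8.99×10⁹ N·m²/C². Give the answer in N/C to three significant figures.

Dipole moment p = qd = (1.30×10⁻¹¹ C)(7.02×10⁻⁴ m) = 9.126×10⁻¹⁵ C·m.
At angle θ the dipole field magnitude is E = (kp/r³)·√(1 + 3cos²θ).
kp/r³ = (8.99×10⁹)(9.126×10⁻¹⁵) / (0.363)³ = 0.001715 N/C.
√(1 + 3cos²15°) = √(1 + 3·0.9330) = √3.7990 ≈ 1.9491.
E ≈ 0.001715 × 1.949 = 0.003343 N/C.

E ≈ 0.00334 N/C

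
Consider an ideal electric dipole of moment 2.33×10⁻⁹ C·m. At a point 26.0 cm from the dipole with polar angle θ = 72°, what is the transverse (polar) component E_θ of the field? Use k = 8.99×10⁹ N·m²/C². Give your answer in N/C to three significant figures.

For a dipole, E_θ = (kp sinθ)/r³.
kp/r³ = (8.99×10⁹)(2.33×10⁻⁹)/(0.260)³ = 1192 N/C.
E_θ = 1192·sin72° = 1133 N/C.

E_θ ≈ 1130 N/C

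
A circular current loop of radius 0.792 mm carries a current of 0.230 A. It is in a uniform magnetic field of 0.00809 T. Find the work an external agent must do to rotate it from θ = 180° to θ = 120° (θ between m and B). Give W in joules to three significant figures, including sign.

W ≈ -1.83×10⁻⁹ J

Magnetic moment m = IA = Iπa² = (0.230)·π·(7.92×10⁻⁴)² = 4.532×10⁻⁷ A·m².
W_ext = ΔU = −mB cosθ₂ + mB cosθ₁ = mB(cosθ₁ − cosθ₂).
W = (4.532×10⁻⁷)(0.00809)·(cos180° − cos120°) = (3.666×10⁻⁹)·(-0.5000) = -1.833×10⁻⁹ J.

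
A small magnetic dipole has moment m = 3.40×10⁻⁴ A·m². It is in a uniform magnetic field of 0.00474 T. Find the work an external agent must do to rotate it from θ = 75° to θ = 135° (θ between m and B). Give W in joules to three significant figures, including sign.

W ≈ 1.56×10⁻⁶ J

W_ext = ΔU = −mB cosθ₂ + mB cosθ₁ = mB(cosθ₁ − cosθ₂).
W = (3.40×10⁻⁴)(0.00474)·(cos75° − cos135°) = (1.612×10⁻⁶)·(+0.9659) = 1.557×10⁻⁶ J.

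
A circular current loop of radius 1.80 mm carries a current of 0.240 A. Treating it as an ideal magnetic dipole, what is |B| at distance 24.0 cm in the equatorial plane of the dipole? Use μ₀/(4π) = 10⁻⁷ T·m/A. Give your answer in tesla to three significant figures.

Magnetic moment m = IA = Iπa² = (0.240)·π·(0.00180)² = 2.443×10⁻⁶ A·m².
In the equatorial plane B = (μ₀/4π)·m/r³ (half the axial value).
B = (10⁻⁷)·(2.443×10⁻⁶) / (0.240)³ = 1.767×10⁻¹¹ T.

B ≈ 1.77×10⁻¹¹ T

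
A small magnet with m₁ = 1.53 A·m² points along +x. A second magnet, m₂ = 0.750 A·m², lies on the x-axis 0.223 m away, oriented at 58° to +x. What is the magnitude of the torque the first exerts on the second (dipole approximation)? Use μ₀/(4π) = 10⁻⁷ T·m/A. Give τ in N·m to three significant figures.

τ ≈ 1.76×10⁻⁵ N·m

Dipole B is on the axis of dipole A, so B₁ there is axial: B₁ = (μ₀/4π)·2m₁/r³ along +x.
B₁ = 2(10⁻⁷)(1.53)/(0.223)³ = 2.759×10⁻⁵ T.
τ = m₂ B₁ sinθ.
τ = (0.750)(2.759×10⁻⁵)·sin58° = 1.755×10⁻⁵ N·m.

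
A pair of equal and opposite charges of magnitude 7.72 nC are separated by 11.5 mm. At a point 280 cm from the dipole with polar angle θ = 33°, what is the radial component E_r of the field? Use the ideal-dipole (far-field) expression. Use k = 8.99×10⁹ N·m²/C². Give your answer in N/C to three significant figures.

Dipole moment p = qd = (7.72×10⁻⁹ C)(0.0115 m) = 8.878×10⁻¹¹ C·m.
For a dipole, E_r = (2kp cosθ)/r³.
kp/r³ = (8.99×10⁹)(8.878×10⁻¹¹)/(2.80)³ = 0.03636 N/C.
E_r = 2·0.03636·cos33° = 0.06098 N/C.

E_r ≈ 0.0610 N/C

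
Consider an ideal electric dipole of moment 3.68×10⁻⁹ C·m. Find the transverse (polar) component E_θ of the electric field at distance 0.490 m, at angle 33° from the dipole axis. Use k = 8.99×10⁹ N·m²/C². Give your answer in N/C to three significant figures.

E_θ ≈ 153 N/C

For a dipole, E_θ = (kp sinθ)/r³.
kp/r³ = (8.99×10⁹)(3.68×10⁻⁹)/(0.490)³ = 281.2 N/C.
E_θ = 281.2·sin33° = 153.2 N/C.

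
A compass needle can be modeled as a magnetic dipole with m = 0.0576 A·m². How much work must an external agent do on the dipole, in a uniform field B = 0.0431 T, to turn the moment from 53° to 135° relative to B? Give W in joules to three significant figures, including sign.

W_ext = ΔU = −mB cosθ₂ + mB cosθ₁ = mB(cosθ₁ − cosθ₂).
W = (0.0576)(0.0431)·(cos53° − cos135°) = (0.002483)·(+1.3089) = 0.003249 J.

W ≈ 0.00325 J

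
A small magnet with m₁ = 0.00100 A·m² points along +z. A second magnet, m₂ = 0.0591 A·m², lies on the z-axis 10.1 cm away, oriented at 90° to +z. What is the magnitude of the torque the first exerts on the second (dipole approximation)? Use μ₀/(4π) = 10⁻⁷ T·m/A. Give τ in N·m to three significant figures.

τ ≈ 1.15×10⁻⁸ N·m

Dipole B is on the axis of dipole A, so B₁ there is axial: B₁ = (μ₀/4π)·2m₁/r³ along +z.
B₁ = 2(10⁻⁷)(0.00100)/(0.101)³ = 1.941×10⁻⁷ T.
τ = m₂ B₁ sinθ.
τ = (0.0591)(1.941×10⁻⁷)·sin90° = 1.147×10⁻⁸ N·m.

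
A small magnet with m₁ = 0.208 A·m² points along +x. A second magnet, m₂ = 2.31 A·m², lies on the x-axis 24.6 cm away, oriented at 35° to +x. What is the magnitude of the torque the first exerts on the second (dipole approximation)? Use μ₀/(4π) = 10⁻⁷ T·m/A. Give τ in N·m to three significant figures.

τ ≈ 3.70×10⁻⁶ N·m

Dipole B is on the axis of dipole A, so B₁ there is axial: B₁ = (μ₀/4π)·2m₁/r³ along +x.
B₁ = 2(10⁻⁷)(0.208)/(0.246)³ = 2.794×10⁻⁶ T.
τ = m₂ B₁ sinθ.
τ = (2.31)(2.794×10⁻⁶)·sin35° = 3.702×10⁻⁶ N·m.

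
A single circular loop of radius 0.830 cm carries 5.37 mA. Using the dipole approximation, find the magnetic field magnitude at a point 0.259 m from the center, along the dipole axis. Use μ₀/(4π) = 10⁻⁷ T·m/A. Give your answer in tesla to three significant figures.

Magnetic moment m = IA = Iπa² = (0.00537)·π·(0.00830)² = 1.162×10⁻⁶ A·m².
On axis B = (μ₀/4π)·2m/r³.
B = 2·(10⁻⁷)·(1.162×10⁻⁶) / (0.259)³ = 1.338×10⁻¹¹ T.

B ≈ 1.34×10⁻¹¹ T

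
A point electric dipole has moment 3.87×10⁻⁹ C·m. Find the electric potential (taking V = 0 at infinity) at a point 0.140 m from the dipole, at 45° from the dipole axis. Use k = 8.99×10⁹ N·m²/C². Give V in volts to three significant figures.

The dipole potential is V = kp cosθ / r².
V = (8.99×10⁹)(3.87×10⁻⁹)·cos45° / (0.140)² = 1255 V.

V ≈ 1260 V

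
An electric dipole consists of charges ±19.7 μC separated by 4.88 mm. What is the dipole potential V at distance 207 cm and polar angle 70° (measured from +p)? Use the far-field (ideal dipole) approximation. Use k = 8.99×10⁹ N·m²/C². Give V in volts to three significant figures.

Dipole moment p = qd = (1.97×10⁻⁵ C)(0.00488 m) = 9.614×10⁻⁸ C·m.
The dipole potential is V = kp cosθ / r².
V = (8.99×10⁹)(9.614×10⁻⁸)·cos70° / (2.07)² = 68.99 V.

V ≈ 69.0 V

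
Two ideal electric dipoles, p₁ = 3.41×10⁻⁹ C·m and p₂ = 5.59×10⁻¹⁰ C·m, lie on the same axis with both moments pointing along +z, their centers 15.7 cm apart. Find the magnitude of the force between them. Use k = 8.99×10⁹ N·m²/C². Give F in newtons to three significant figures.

On-axis field of dipole 1 at distance r: E = 2kp₁/r³. Force on dipole 2 is F = p₂·dE/dr (gradient along axis).
dE/dr = −6kp₁/r⁴, so |F| = 6kp₁p₂/r⁴ (attractive for aligned moments).
F = 6(8.99×10⁹)(3.41×10⁻⁹)(5.59×10⁻¹⁰)/(0.157)⁴ = 1.692×10⁻⁴ N.

F ≈ 1.69×10⁻⁴ N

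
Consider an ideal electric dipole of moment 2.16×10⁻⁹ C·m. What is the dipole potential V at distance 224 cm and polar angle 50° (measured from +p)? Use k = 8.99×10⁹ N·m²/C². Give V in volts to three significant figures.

The dipole potential is V = kp cosθ / r².
V = (8.99×10⁹)(2.16×10⁻⁹)·cos50° / (2.24)² = 2.488 V.

V ≈ 2.49 V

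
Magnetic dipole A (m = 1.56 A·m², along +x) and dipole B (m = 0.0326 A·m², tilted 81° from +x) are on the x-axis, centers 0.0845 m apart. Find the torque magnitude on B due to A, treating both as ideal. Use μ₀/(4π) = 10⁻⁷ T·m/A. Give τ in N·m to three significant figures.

Dipole B is on the axis of dipole A, so B₁ there is axial: B₁ = (μ₀/4π)·2m₁/r³ along +x.
B₁ = 2(10⁻⁷)(1.56)/(0.0845)³ = 5.171×10⁻⁴ T.
τ = m₂ B₁ sinθ.
τ = (0.0326)(5.171×10⁻⁴)·sin81° = 1.665×10⁻⁵ N·m.

τ ≈ 1.67×10⁻⁵ N·m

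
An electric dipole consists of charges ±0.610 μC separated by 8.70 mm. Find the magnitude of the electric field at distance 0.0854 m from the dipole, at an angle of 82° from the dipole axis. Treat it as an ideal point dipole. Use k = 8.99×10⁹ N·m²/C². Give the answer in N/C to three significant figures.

E ≈ 7.88×10⁴ N/C

Dipole moment p = qd = (6.10×10⁻⁷ C)(0.00870 m) = 5.307×10⁻⁹ C·m.
At angle θ the dipole field magnitude is E = (kp/r³)·√(1 + 3cos²θ).
kp/r³ = (8.99×10⁹)(5.307×10⁻⁹) / (0.0854)³ = 7.660×10⁴ N/C.
√(1 + 3cos²82°) = √(1 + 3·0.0194) = √1.0581 ≈ 1.0286.
E ≈ 7.660×10⁴ × 1.029 = 7.880×10⁴ N/C.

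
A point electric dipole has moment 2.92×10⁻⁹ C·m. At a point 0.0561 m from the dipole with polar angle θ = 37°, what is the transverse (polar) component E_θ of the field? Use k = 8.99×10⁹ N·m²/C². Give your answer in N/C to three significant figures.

E_θ ≈ 8.95×10⁴ N/C

For a dipole, E_θ = (kp sinθ)/r³.
kp/r³ = (8.99×10⁹)(2.92×10⁻⁹)/(0.0561)³ = 1.487×10⁵ N/C.
E_θ = 1.487×10⁵·sin37° = 8.948×10⁴ N/C.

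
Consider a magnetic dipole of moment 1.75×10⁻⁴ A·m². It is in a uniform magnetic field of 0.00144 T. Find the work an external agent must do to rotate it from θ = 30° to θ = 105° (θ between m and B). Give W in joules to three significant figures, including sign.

W ≈ 2.83×10⁻⁷ J

W_ext = ΔU = −mB cosθ₂ + mB cosθ₁ = mB(cosθ₁ − cosθ₂).
W = (1.75×10⁻⁴)(0.00144)·(cos30° − cos105°) = (2.520×10⁻⁷)·(+1.1248) = 2.835×10⁻⁷ J.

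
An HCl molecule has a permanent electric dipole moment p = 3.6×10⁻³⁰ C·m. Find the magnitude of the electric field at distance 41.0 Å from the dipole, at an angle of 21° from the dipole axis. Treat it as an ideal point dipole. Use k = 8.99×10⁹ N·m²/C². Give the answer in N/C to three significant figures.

At angle θ the dipole field magnitude is E = (kp/r³)·√(1 + 3cos²θ).
kp/r³ = (8.99×10⁹)(3.60×10⁻³⁰) / (4.10×10⁻⁹)³ = 4.696×10⁵ N/C.
√(1 + 3cos²21°) = √(1 + 3·0.8716) = √3.6147 ≈ 1.9012.
E ≈ 4.696×10⁵ × 1.901 = 8.928×10⁵ N/C.

E ≈ 8.93×10⁵ N/C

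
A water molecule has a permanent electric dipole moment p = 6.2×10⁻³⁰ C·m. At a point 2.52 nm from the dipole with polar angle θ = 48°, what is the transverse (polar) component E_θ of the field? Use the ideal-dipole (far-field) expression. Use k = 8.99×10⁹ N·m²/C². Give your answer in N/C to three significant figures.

E_θ ≈ 2.59×10⁶ N/C

For a dipole, E_θ = (kp sinθ)/r³.
kp/r³ = (8.99×10⁹)(6.20×10⁻³⁰)/(2.52×10⁻⁹)³ = 3.483×10⁶ N/C.
E_θ = 3.483×10⁶·sin48° = 2.588×10⁶ N/C.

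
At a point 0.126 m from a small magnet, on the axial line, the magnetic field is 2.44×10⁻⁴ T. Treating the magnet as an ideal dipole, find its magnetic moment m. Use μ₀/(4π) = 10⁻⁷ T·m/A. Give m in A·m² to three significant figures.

m ≈ 2.44 A·m²

On axis B = (μ₀/4π)·2m/r³, so m = Br³·4π/(μ₀·2).
m = (2.44×10⁻⁴)·(0.126)³ / (2·10⁻⁷) = 2.440 A·m².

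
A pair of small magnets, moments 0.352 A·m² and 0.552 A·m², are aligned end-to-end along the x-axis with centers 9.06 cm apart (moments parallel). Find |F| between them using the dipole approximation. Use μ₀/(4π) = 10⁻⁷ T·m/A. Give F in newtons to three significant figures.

On-axis B of dipole 1: B = (μ₀/4π)·2m₁/r³. Force on dipole 2: F = m₂·dB/dr.
dB/dr = −(μ₀/4π)·6m₁/r⁴, so |F| = (μ₀/4π)·6m₁m₂/r⁴.
F = 6(10⁻⁷)(0.352)(0.552)/(0.0906)⁴ = 0.001730 N.

F ≈ 0.00173 N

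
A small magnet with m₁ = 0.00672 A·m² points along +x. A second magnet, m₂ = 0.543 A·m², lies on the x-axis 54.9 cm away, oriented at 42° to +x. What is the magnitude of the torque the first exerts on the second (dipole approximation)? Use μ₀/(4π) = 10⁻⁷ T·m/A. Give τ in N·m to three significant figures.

Dipole B is on the axis of dipole A, so B₁ there is axial: B₁ = (μ₀/4π)·2m₁/r³ along +x.
B₁ = 2(10⁻⁷)(0.00672)/(0.549)³ = 8.122×10⁻⁹ T.
τ = m₂ B₁ sinθ.
τ = (0.543)(8.122×10⁻⁹)·sin42° = 2.951×10⁻⁹ N·m.

τ ≈ 2.95×10⁻⁹ N·m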